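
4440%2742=1698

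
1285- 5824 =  - 4539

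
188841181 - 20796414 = 168044767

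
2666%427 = 104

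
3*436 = 1308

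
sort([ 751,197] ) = [197, 751] 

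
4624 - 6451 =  - 1827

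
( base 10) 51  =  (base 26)1p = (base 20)2B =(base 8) 63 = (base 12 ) 43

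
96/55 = 96/55 =1.75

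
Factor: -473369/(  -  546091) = 36413/42007 = 7^ ( - 1)*13^1*17^( - 1)*353^( - 1) * 2801^1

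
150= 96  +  54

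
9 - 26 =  - 17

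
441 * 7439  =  3280599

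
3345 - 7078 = - 3733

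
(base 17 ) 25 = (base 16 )27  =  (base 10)39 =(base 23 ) 1G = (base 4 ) 213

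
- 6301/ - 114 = 55 + 31/114 = 55.27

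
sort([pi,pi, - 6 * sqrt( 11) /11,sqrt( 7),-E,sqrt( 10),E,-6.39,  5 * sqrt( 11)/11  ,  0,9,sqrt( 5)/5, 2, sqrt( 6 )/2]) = [ - 6.39, - E , - 6*sqrt( 11)/11, 0,sqrt( 5)/5,  sqrt( 6)/2,  5*sqrt( 11) /11, 2 , sqrt( 7),E , pi, pi, sqrt(10), 9]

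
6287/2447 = 2+1393/2447 = 2.57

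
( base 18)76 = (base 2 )10000100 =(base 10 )132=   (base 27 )4O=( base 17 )7d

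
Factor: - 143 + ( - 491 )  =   - 634 = - 2^1*317^1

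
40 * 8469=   338760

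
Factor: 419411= 79^1*5309^1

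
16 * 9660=154560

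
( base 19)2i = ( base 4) 320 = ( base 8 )70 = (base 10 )56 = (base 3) 2002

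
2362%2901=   2362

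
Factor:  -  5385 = - 3^1*5^1*359^1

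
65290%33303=31987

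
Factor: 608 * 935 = 568480 =2^5* 5^1*11^1 * 17^1 * 19^1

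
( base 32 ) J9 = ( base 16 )269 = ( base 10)617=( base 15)2b2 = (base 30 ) kh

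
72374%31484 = 9406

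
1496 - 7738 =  -6242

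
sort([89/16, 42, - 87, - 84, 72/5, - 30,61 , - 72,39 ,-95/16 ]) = [ - 87,-84,  -  72,-30,-95/16, 89/16, 72/5,39,42, 61] 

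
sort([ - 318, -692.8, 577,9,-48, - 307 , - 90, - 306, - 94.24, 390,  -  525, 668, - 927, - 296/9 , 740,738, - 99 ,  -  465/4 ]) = [  -  927, - 692.8, - 525 , -318, -307, - 306, - 465/4, - 99,  -  94.24, - 90, - 48, - 296/9, 9,390,577,668 , 738,  740] 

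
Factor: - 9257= - 9257^1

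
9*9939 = 89451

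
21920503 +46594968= 68515471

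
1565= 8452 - 6887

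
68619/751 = 91 + 278/751 = 91.37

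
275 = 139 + 136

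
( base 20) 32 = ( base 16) 3E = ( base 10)62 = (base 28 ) 26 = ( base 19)35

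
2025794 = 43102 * 47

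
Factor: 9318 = 2^1 * 3^1 * 1553^1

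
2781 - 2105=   676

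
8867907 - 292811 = 8575096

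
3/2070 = 1/690=0.00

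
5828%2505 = 818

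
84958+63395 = 148353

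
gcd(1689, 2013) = 3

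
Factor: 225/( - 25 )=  -3^2=- 9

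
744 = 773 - 29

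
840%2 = 0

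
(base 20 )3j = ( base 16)4F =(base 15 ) 54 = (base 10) 79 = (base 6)211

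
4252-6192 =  - 1940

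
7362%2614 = 2134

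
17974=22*817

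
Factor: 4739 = 7^1*677^1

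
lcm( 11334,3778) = 11334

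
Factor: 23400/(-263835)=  - 2^3 *5^1* 11^( - 1 ) * 41^ ( - 1 ) = - 40/451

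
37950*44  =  1669800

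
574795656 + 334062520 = 908858176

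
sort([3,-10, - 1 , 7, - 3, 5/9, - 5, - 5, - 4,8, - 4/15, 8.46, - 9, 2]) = [ - 10, - 9, - 5,- 5, - 4, - 3, - 1, - 4/15,5/9, 2, 3, 7,8,8.46]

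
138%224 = 138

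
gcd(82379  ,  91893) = 1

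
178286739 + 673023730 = 851310469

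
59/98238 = 59/98238 = 0.00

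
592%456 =136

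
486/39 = 12 + 6/13 =12.46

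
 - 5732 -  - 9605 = 3873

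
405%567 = 405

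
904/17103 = 904/17103 = 0.05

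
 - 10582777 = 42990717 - 53573494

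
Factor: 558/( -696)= - 93/116 = - 2^ ( - 2)*3^1*29^( - 1)*31^1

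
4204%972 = 316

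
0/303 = 0  =  0.00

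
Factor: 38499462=2^1 * 3^5 * 37^1 * 2141^1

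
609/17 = 35 + 14/17 = 35.82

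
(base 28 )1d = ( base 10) 41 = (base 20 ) 21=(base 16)29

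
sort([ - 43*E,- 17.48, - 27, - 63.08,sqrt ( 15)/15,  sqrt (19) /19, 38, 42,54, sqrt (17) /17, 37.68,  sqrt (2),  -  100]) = [ - 43*E,-100,-63.08, - 27, - 17.48, sqrt ( 19 )/19,sqrt(17)/17,sqrt ( 15)/15,sqrt( 2 ), 37.68, 38,42,54 ]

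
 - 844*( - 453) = 382332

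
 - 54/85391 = -54/85391 = - 0.00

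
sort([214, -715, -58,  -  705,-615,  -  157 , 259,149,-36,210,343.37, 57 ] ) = [-715, - 705,-615,  -  157, - 58,-36,57, 149, 210, 214, 259,343.37 ] 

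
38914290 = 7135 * 5454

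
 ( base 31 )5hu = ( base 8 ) 12362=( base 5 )132422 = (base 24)97A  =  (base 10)5362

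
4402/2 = 2201=2201.00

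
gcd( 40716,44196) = 348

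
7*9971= 69797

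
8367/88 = 8367/88 =95.08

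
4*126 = 504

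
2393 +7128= 9521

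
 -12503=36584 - 49087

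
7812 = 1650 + 6162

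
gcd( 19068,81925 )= 1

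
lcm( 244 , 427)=1708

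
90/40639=90/40639 = 0.00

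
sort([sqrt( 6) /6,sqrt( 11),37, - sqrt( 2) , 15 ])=[ - sqrt(2),  sqrt( 6) /6, sqrt( 11 ), 15,37 ]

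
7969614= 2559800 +5409814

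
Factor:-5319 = -3^3*197^1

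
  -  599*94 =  - 56306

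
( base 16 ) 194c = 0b1100101001100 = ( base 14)2508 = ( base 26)9F2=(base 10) 6476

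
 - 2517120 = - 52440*48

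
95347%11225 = 5547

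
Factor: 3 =3^1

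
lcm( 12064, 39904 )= 518752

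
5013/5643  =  557/627 = 0.89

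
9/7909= 9/7909=0.00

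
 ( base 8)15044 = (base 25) AHH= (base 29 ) 7RM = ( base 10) 6692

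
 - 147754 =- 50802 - 96952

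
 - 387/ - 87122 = 387/87122 = 0.00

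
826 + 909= 1735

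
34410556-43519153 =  - 9108597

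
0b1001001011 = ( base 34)H9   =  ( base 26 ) mf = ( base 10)587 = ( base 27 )lk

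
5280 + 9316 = 14596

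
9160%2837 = 649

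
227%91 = 45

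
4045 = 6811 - 2766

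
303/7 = 43 + 2/7 = 43.29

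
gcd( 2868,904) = 4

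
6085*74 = 450290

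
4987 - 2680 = 2307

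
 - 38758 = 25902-64660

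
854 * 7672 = 6551888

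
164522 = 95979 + 68543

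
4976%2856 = 2120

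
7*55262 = 386834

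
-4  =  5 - 9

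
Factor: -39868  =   - 2^2*9967^1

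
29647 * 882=26148654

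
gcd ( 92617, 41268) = 1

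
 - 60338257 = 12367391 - 72705648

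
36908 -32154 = 4754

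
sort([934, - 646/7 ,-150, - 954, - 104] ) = [ - 954, - 150 , - 104, - 646/7,934]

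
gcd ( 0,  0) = 0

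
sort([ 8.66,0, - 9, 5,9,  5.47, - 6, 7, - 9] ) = [  -  9,- 9,  -  6, 0,  5 , 5.47,7,8.66,  9 ] 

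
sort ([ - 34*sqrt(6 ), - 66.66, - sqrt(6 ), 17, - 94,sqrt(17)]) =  [  -  94, - 34*sqrt(6), - 66.66, - sqrt( 6),sqrt(17), 17]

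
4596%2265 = 66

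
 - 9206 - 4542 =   -  13748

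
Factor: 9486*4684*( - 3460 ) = -2^5*3^2* 5^1*17^1*31^1*173^1*1171^1 = - 153736187040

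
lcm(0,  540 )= 0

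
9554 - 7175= 2379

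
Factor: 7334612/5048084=1833653/1262021 = 41^( - 1) * 30781^( - 1 ) * 1833653^1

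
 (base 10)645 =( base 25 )10K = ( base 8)1205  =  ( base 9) 786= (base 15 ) 2D0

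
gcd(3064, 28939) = 1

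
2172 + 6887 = 9059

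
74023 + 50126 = 124149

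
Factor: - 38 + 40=2 = 2^1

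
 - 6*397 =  - 2382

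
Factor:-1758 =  - 2^1*3^1*293^1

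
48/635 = 48/635 = 0.08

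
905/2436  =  905/2436 = 0.37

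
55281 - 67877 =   -  12596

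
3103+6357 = 9460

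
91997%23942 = 20171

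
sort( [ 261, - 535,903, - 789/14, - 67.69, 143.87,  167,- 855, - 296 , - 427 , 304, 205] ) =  [ - 855,- 535, - 427, - 296, - 67.69, - 789/14 , 143.87,167,205,261, 304 , 903 ]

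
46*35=1610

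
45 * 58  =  2610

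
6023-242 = 5781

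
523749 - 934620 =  - 410871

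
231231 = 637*363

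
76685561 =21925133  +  54760428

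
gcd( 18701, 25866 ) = 1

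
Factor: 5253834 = 2^1* 3^1*389^1*2251^1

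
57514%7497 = 5035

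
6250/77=6250/77 = 81.17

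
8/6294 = 4/3147 = 0.00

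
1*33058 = 33058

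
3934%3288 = 646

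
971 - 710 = 261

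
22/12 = 11/6 = 1.83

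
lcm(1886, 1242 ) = 50922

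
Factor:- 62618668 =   -  2^2* 7^2*319483^1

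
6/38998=3/19499 =0.00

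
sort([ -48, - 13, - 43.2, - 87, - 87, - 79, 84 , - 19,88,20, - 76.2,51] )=[ - 87, - 87, - 79, - 76.2, - 48, - 43.2, - 19, - 13,20, 51,84,88]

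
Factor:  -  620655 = -3^1*5^1*7^1*23^1 * 257^1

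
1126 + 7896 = 9022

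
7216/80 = 90 +1/5= 90.20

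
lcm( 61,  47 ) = 2867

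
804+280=1084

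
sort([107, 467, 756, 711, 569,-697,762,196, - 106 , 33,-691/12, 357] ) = [ - 697, - 106, - 691/12,33 , 107,196,357, 467,569, 711, 756 , 762] 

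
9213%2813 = 774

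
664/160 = 83/20 =4.15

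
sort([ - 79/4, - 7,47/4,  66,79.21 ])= [ - 79/4, - 7, 47/4,66, 79.21 ] 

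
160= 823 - 663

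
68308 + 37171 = 105479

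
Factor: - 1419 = -3^1 * 11^1 *43^1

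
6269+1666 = 7935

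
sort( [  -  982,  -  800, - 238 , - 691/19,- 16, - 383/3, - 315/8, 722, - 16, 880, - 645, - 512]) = [-982,-800, - 645,  -  512,- 238, - 383/3,-315/8, - 691/19,- 16,  -  16, 722, 880 ] 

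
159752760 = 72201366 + 87551394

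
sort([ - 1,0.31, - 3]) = [ - 3, - 1,0.31] 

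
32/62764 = 8/15691 = 0.00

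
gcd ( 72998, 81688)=2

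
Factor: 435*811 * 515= 181684275 =3^1*5^2*29^1*103^1*811^1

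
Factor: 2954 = 2^1*7^1*211^1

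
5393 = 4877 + 516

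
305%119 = 67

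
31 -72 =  - 41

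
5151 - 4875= 276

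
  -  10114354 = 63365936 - 73480290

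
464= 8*58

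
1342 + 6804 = 8146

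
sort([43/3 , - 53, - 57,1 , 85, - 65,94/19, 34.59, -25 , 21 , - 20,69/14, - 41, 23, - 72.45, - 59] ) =[ - 72.45 , - 65,  -  59,-57, - 53 , - 41, - 25,- 20,1,69/14, 94/19 , 43/3,  21,23 , 34.59,85]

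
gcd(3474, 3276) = 18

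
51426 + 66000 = 117426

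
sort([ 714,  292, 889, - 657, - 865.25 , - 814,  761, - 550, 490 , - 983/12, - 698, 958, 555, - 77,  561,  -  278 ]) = [ -865.25, - 814, - 698 , - 657, - 550,-278, - 983/12, - 77,292,  490,  555 , 561,714,761,889, 958 ] 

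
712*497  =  353864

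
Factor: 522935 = 5^1*7^1 * 67^1 *223^1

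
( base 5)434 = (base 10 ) 119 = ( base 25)4j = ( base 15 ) 7E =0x77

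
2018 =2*1009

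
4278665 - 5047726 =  - 769061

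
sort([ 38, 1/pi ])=[1/pi, 38]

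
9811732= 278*35294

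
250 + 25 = 275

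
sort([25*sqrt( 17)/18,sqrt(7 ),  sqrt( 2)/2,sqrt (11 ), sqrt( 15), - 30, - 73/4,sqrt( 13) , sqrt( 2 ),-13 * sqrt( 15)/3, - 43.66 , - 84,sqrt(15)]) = [ - 84, - 43.66, -30,-73/4, - 13* sqrt( 15) /3, sqrt( 2)/2,sqrt( 2),sqrt (7 ) , sqrt( 11 ) , sqrt(13 ), sqrt( 15 ),sqrt( 15),25 * sqrt( 17) /18 ] 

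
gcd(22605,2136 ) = 3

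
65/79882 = 65/79882=0.00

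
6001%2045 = 1911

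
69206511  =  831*83281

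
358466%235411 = 123055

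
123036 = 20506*6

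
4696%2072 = 552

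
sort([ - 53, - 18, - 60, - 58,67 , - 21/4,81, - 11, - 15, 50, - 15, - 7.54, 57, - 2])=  [ - 60, - 58  ,-53,-18, - 15, -15, - 11, - 7.54,- 21/4 , - 2, 50 , 57, 67, 81 ] 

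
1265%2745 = 1265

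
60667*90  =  5460030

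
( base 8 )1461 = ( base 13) 4ab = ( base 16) 331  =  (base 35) nc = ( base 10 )817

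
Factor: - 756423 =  - 3^2*84047^1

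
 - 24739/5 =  - 24739/5 = -4947.80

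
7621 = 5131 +2490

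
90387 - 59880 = 30507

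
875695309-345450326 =530244983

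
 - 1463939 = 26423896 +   -  27887835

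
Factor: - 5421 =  - 3^1*13^1*139^1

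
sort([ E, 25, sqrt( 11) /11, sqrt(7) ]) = [ sqrt ( 11 ) /11, sqrt(7), E, 25 ]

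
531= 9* 59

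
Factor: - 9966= - 2^1*3^1*11^1*151^1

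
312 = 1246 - 934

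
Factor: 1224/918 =4/3 = 2^2*3^( - 1 ) 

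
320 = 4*80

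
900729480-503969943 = 396759537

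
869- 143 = 726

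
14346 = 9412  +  4934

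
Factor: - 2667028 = -2^2 * 7^1*13^1*17^1*431^1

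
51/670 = 51/670   =  0.08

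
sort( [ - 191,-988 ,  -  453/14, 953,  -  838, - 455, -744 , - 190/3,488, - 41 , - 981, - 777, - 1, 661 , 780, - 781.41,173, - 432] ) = [ - 988, - 981,-838, - 781.41,-777, - 744 ,  -  455,-432,  -  191, - 190/3,-41, - 453/14, - 1,173, 488, 661, 780 , 953] 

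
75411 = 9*8379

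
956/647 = 1 + 309/647=1.48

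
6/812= 3/406 = 0.01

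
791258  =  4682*169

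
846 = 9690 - 8844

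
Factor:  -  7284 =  - 2^2*3^1 * 607^1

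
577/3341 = 577/3341 =0.17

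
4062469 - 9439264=-5376795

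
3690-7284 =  - 3594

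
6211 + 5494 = 11705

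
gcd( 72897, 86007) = 3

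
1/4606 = 1/4606 = 0.00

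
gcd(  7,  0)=7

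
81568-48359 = 33209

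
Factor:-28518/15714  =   - 49/27 =- 3^( - 3 )  *7^2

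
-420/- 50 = 42/5 = 8.40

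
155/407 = 155/407 =0.38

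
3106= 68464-65358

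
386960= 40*9674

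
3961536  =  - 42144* (  -  94 ) 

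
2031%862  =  307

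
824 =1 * 824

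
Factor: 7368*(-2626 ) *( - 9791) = 2^4* 3^1*13^1*101^1 * 307^1*9791^1 = 189439871088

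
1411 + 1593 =3004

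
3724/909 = 4 +88/909 = 4.10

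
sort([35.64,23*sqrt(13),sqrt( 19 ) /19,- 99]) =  [ - 99,sqrt( 19) /19,35.64,23* sqrt( 13)]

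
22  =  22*1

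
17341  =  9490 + 7851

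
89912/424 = 212 + 3/53  =  212.06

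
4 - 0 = 4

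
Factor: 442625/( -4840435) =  - 88525/968087=- 5^2 *971^( - 1)*997^(  -  1)* 3541^1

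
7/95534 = 7/95534 = 0.00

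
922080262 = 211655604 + 710424658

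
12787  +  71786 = 84573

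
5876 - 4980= 896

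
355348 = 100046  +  255302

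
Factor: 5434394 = 2^1*7^2*23^1*2411^1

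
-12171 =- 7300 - 4871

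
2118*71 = 150378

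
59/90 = 59/90 = 0.66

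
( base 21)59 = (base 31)3L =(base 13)8A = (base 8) 162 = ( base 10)114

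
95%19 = 0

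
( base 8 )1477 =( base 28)11j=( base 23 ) 1d3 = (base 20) 21B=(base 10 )831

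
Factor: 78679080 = 2^3*3^3*5^1*263^1*277^1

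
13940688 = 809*17232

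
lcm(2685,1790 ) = 5370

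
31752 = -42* (-756 ) 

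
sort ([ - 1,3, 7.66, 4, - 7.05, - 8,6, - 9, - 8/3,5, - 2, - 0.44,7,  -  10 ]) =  [ - 10, -9,- 8,  -  7.05,-8/3,-2, -1 , -0.44, 3,4,5,6, 7 , 7.66]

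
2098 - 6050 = - 3952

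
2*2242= 4484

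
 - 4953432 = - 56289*88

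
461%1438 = 461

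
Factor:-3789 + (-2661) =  - 6450=- 2^1*3^1*5^2*43^1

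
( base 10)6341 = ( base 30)71B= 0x18c5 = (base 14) 244d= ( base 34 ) 5gh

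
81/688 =81/688 = 0.12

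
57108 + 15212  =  72320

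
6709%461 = 255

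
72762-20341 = 52421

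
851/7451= 851/7451= 0.11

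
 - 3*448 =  - 1344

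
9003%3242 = 2519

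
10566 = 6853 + 3713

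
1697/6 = 282 + 5/6 = 282.83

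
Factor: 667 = 23^1*29^1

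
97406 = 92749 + 4657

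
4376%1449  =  29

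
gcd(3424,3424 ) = 3424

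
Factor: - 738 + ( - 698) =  - 2^2*359^1 = - 1436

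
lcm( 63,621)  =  4347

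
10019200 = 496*20200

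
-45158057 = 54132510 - 99290567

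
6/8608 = 3/4304=0.00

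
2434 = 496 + 1938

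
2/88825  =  2/88825  =  0.00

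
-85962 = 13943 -99905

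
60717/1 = 60717 = 60717.00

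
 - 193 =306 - 499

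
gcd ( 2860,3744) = 52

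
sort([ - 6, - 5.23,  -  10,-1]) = [ - 10,-6, - 5.23, - 1 ]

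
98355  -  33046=65309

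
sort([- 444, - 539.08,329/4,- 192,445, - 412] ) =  [ - 539.08,  -  444,-412, -192,329/4,445] 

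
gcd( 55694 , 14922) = 2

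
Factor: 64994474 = 2^1*32497237^1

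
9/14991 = 3/4997 = 0.00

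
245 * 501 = 122745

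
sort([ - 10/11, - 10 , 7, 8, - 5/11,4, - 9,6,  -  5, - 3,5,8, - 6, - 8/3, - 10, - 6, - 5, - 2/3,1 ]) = [ - 10,-10, - 9, - 6, - 6 , -5, - 5, - 3, - 8/3, - 10/11, - 2/3, - 5/11, 1,4, 5,6,7,8 , 8 ]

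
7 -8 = - 1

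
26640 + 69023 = 95663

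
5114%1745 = 1624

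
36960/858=560/13 = 43.08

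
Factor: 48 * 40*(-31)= -59520=-2^7*3^1*5^1*31^1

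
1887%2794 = 1887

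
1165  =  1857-692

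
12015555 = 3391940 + 8623615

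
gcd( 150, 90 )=30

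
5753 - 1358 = 4395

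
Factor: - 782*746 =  - 2^2*17^1*23^1*373^1 =-583372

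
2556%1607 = 949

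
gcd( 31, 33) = 1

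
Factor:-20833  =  -83^1*251^1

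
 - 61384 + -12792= - 74176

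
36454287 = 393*92759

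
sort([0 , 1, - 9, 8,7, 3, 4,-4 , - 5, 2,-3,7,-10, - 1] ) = [-10, - 9, - 5, - 4, - 3  , - 1,  0 , 1, 2, 3,4,  7,7,8]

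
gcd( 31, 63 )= 1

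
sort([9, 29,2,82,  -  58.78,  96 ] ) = [ - 58.78, 2, 9,29,82, 96] 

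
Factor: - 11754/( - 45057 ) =2^1*3^1 * 23^ ( - 1) = 6/23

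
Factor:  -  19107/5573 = - 3^2*11^1*193^1 * 5573^( - 1 ) 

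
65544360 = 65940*994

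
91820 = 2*45910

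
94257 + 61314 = 155571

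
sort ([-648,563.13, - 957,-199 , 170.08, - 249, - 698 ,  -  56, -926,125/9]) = [-957,-926,-698, -648, - 249,  -  199, - 56,125/9,  170.08, 563.13 ]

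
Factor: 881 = 881^1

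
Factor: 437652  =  2^2*3^2*12157^1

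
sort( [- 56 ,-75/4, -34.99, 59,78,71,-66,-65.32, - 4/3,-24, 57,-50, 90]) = [-66 ,-65.32, - 56, - 50,-34.99,-24,-75/4,-4/3,57, 59,71, 78  ,  90] 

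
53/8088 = 53/8088 = 0.01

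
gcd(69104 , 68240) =16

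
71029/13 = 71029/13 = 5463.77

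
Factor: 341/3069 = 3^(-2)= 1/9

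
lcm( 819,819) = 819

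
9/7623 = 1/847 = 0.00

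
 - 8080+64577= 56497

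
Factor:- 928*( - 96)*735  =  2^10*3^2*5^1*7^2* 29^1=65479680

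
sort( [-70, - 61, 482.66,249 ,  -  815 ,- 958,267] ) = [  -  958,-815,-70,  -  61,249,267 , 482.66] 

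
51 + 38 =89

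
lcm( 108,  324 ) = 324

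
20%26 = 20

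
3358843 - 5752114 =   -  2393271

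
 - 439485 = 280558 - 720043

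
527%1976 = 527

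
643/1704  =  643/1704 = 0.38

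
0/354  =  0  =  0.00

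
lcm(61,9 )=549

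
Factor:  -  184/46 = -2^2 = -4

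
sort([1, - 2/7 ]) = [-2/7,1]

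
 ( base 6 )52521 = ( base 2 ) 1101111000001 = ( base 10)7105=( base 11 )537a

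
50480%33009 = 17471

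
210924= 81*2604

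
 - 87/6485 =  - 1 + 6398/6485  =  - 0.01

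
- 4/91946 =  - 1 + 45971/45973 = - 0.00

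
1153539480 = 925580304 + 227959176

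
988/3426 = 494/1713= 0.29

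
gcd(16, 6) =2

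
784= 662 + 122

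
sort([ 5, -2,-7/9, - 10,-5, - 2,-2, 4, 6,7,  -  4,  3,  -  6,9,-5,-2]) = [-10,-6,-5,-5,-4  , - 2, - 2, - 2, - 2, - 7/9 , 3,4, 5, 6 , 7 , 9]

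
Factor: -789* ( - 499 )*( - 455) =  - 179138505=-3^1*5^1*7^1  *  13^1 *263^1*499^1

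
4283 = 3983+300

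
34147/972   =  35 + 127/972 = 35.13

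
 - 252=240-492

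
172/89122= 86/44561=0.00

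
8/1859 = 8/1859  =  0.00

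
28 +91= 119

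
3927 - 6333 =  - 2406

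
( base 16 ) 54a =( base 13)802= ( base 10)1354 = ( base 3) 1212011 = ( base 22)2hc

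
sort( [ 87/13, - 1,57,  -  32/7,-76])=[ - 76, - 32/7,  -  1, 87/13, 57]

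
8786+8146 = 16932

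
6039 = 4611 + 1428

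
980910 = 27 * 36330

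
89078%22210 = 238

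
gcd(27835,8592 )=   1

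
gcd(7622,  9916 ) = 74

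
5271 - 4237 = 1034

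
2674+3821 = 6495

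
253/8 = 253/8  =  31.62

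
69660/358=194 + 104/179 = 194.58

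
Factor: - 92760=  - 2^3 * 3^1*5^1*773^1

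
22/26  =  11/13= 0.85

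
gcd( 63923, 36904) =659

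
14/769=14/769= 0.02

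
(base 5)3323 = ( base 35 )d8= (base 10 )463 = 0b111001111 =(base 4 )13033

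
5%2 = 1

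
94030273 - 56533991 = 37496282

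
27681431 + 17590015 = 45271446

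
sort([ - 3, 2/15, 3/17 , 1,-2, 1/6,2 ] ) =[- 3, -2,2/15,1/6  ,  3/17  ,  1, 2 ]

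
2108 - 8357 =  - 6249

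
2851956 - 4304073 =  - 1452117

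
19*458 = 8702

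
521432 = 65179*8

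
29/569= 29/569 = 0.05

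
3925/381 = 3925/381 = 10.30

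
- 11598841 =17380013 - 28978854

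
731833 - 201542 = 530291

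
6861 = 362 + 6499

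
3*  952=2856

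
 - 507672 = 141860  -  649532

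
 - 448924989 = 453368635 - 902293624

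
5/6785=1/1357 = 0.00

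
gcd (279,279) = 279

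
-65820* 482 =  - 31725240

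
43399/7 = 6199+6/7 = 6199.86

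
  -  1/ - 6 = 1/6 = 0.17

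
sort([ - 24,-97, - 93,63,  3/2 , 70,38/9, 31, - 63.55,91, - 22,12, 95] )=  [ - 97, - 93,-63.55,  -  24 ,- 22, 3/2, 38/9,12,31, 63, 70, 91,95]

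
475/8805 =95/1761=0.05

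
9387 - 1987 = 7400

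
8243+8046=16289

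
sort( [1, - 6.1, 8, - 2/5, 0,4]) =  [ - 6.1, - 2/5,0, 1, 4, 8] 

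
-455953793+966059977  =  510106184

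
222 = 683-461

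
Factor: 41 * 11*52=23452 =2^2*11^1*13^1 * 41^1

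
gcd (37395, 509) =1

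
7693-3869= 3824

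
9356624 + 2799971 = 12156595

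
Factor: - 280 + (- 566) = -2^1*3^2*47^1 = -846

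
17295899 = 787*21977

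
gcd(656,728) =8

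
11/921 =11/921=0.01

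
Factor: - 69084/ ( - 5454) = 2^1*3^( - 1 )*19^1 = 38/3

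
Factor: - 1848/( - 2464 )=3/4 = 2^( - 2)*3^1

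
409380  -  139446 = 269934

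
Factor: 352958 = 2^1*23^1 * 7673^1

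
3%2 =1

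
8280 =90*92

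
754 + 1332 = 2086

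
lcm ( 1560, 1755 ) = 14040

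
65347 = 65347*1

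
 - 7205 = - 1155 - 6050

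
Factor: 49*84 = 4116= 2^2*3^1*7^3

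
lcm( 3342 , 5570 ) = 16710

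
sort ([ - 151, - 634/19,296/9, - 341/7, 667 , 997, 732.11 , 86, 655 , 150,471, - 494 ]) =[ - 494, - 151, - 341/7,-634/19,296/9,86,150, 471, 655, 667, 732.11 , 997]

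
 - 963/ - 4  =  240 + 3/4 =240.75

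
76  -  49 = 27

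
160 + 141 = 301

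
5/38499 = 5/38499 = 0.00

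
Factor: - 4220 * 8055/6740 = -1699605/337 = -3^2*5^1 *179^1*211^1* 337^( - 1 ) 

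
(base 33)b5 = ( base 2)101110000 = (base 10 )368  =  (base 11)305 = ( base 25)ei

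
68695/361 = 68695/361 = 190.29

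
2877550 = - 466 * ( - 6175) 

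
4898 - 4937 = -39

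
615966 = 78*7897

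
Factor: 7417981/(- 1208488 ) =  -2^( - 3 )*29^(  -  1)* 887^1*5209^(-1)*8363^1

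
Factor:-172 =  - 2^2 * 43^1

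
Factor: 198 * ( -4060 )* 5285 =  - 4248505800=-  2^3*3^2 * 5^2*7^2*11^1*29^1*151^1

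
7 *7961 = 55727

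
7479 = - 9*(-831)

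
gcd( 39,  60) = 3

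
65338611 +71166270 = 136504881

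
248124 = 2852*87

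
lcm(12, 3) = 12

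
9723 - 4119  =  5604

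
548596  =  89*6164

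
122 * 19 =2318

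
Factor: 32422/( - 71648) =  - 16211/35824 = -2^( - 4 )*13^1 * 29^1*43^1*2239^( - 1 ) 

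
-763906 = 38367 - 802273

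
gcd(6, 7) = 1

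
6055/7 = 865  =  865.00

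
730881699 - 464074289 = 266807410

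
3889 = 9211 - 5322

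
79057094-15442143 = 63614951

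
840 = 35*24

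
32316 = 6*5386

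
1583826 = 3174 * 499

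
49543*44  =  2179892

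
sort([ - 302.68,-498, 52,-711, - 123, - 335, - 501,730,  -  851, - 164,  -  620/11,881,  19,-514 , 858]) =[ - 851,-711, - 514, - 501, - 498, - 335, - 302.68, - 164, - 123, -620/11, 19,  52,730,858, 881]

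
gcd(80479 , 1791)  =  1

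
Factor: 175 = 5^2*7^1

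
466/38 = 233/19 = 12.26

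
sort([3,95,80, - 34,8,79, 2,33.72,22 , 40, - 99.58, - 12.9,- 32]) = [ - 99.58, - 34,  -  32,-12.9,2,3,8,22, 33.72,40, 79, 80  ,  95 ]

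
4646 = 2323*2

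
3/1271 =3/1271=0.00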